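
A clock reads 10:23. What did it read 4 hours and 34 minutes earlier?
Starting time: 10:23 = 623 total minutes past 12:00
Subtracting: 4 hours and 34 minutes = 274 minutes
623 - 274 = 349 minutes
= 5 hours and 49 minutes past 12:00 = 5:49

Final answer: 5:49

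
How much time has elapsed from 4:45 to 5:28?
From 4:45 to 5:28:
(5 x 60 + 28) - (4 x 60 + 45) = 328 - 285 = 43 minutes
= 43 minutes

Final answer: 43 minutes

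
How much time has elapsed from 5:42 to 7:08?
From 5:42 to 7:08:
(7 x 60 + 8) - (5 x 60 + 42) = 428 - 342 = 86 minutes
= 1 hour and 26 minutes

Final answer: 1 hour and 26 minutes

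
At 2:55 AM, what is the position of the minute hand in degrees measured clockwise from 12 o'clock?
The minute hand moves 6 degrees per minute.
At 2:55: 55 x 6 = 330 degrees

Final answer: 330 degrees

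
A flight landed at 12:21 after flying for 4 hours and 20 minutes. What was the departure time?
Starting time: 12:21 = 21 total minutes past 12:00
Subtracting: 4 hours and 20 minutes = 260 minutes
21 - 260 = -239 (negative, add 12 hours = 720) = 481 minutes
= 8 hours and 1 minute past 12:00 = 8:01

Final answer: 8:01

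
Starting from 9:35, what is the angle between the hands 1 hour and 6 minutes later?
First find the time 1 hour and 6 minutes after 9:35.
Total minutes: 9 x 60 + 35 + 1 x 60 + 6 = 641.
641 mod 720 = 641 minutes = 10:41.
Now compute the angle at 10:41:
Hour hand: 10 x 30 + 41 x 0.5 = 320.5 degrees
Minute hand: 41 x 6 = 246 degrees
Difference: |320.5 - 246| = 74.5 degrees
The angle is 74.5 degrees

Final answer: 74.5 degrees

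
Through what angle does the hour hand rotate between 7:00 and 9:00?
The hour hand moves 0.5 degrees per minute.
Time elapsed: 9:00 - 7:00 = 120 minutes
Angular displacement: 120 x 0.5 = 60 degrees

Final answer: 60 degrees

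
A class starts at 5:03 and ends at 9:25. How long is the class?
From 5:03 to 9:25:
(9 x 60 + 25) - (5 x 60 + 3) = 565 - 303 = 262 minutes
= 4 hours and 22 minutes

Final answer: 4 hours and 22 minutes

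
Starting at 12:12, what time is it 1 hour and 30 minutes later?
Starting time: 12:12
Adding 30 minutes to 12 minutes: 12 + 30 = 42 minutes
Adding 1 hour: 12 + 1 = 13 - 12 = 1
Final time: 1:42

Final answer: 1:42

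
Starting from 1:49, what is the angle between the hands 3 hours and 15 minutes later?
First find the time 3 hours and 15 minutes after 1:49.
Total minutes: 1 x 60 + 49 + 3 x 60 + 15 = 304.
304 mod 720 = 304 minutes = 5:04.
Now compute the angle at 5:04:
Hour hand: 5 x 30 + 4 x 0.5 = 152 degrees
Minute hand: 4 x 6 = 24 degrees
Difference: |152 - 24| = 128 degrees
The angle is 128 degrees

Final answer: 128 degrees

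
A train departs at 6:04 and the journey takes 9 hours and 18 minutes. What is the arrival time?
Starting time: 6:04
Adding 18 minutes to 4 minutes: 4 + 18 = 22 minutes
Adding 9 hours: 6 + 9 = 15 - 12 = 3
Final time: 3:22

Final answer: 3:22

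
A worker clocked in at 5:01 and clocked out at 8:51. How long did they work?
From 5:01 to 8:51:
(8 x 60 + 51) - (5 x 60 + 1) = 531 - 301 = 230 minutes
= 3 hours and 50 minutes

Final answer: 3 hours and 50 minutes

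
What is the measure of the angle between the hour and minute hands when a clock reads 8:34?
Hour hand position: 8 x 30 + 34 x 0.5 = 257 degrees
Minute hand position: 34 x 6 = 204 degrees
Difference: |257 - 204| = 53 degrees
The angle between the hands is 53 degrees

Final answer: 53 degrees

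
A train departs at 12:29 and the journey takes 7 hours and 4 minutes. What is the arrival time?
Starting time: 12:29
Adding 4 minutes to 29 minutes: 29 + 4 = 33 minutes
Adding 7 hours: 12 + 7 = 19 - 12 = 7
Final time: 7:33

Final answer: 7:33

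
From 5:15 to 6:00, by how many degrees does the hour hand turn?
The hour hand moves 0.5 degrees per minute.
Time elapsed: 6:00 - 5:15 = 45 minutes
Angular displacement: 45 x 0.5 = 22.5 degrees

Final answer: 22.5 degrees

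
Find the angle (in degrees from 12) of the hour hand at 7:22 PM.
The hour hand moves 30 degrees per hour and 0.5 degrees per minute.
At 7:22: (7) x 30 + 22 x 0.5 = 210 + 11 = 221 degrees

Final answer: 221 degrees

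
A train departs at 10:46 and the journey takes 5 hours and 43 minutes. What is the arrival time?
Starting time: 10:46
Adding 43 minutes to 46 minutes: 46 + 43 = 89 minutes = 1 hour and 29 minutes
Adding 5 hours: 10 + 5 + 1 (carry) = 16 - 12 = 4
Final time: 4:29

Final answer: 4:29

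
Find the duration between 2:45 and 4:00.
From 2:45 to 4:00:
(4 x 60 + 0) - (2 x 60 + 45) = 240 - 165 = 75 minutes
= 1 hour and 15 minutes

Final answer: 1 hour and 15 minutes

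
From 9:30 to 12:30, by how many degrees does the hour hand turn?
The hour hand moves 0.5 degrees per minute.
Time elapsed: 12:30 - 9:30 = 180 minutes
Angular displacement: 180 x 0.5 = 90 degrees

Final answer: 90 degrees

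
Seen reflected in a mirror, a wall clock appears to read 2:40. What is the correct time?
Reflection across the vertical (12-6) axis maps a hand at angle A degrees to (360 - A) degrees, which sends a reading of T minutes past 12:00 to (720 - T) minutes past 12:00.
Mirror reads 2:40 = 160 minutes past 12:00.
Actual time: (720 - 160) mod 720 = 560 minutes = 9:20.

Final answer: 9:20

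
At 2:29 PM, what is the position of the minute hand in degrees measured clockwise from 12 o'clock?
The minute hand moves 6 degrees per minute.
At 2:29: 29 x 6 = 174 degrees

Final answer: 174 degrees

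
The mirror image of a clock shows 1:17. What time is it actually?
Reflection across the vertical (12-6) axis maps a hand at angle A degrees to (360 - A) degrees, which sends a reading of T minutes past 12:00 to (720 - T) minutes past 12:00.
Mirror reads 1:17 = 77 minutes past 12:00.
Actual time: (720 - 77) mod 720 = 643 minutes = 10:43.

Final answer: 10:43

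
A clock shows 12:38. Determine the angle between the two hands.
Hour hand position: 0 x 30 + 38 x 0.5 = 19 degrees
Minute hand position: 38 x 6 = 228 degrees
Difference: |19 - 228| = 209 degrees
Since 209 > 180, the smaller angle is 360 - 209 = 151 degrees

Final answer: 151 degrees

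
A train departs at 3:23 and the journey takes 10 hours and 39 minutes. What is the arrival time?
Starting time: 3:23
Adding 39 minutes to 23 minutes: 23 + 39 = 62 minutes = 1 hour and 2 minutes
Adding 10 hours: 3 + 10 + 1 (carry) = 14 - 12 = 2
Final time: 2:02

Final answer: 2:02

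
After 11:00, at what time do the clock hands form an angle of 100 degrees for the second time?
At t minutes past 11:00, the hour hand is at 30 x 11 + 0.5t degrees and the minute hand is at 6t degrees.
The smaller angle between them is 100 degrees when |30H - 5.5t| = 100 or |30H - 5.5t| = 260.
With H = 11, solve 30 x 11 - 5.5t = +/- target for each target:
  t = (30 x 11 - 100) / 5.5 = 41.82
  t = (30 x 11 + 100) / 5.5 = 78.18 (outside (0, 60))
  t = (30 x 11 - 260) / 5.5 = 12.73
  t = (30 x 11 + 260) / 5.5 = 107.27 (outside (0, 60))
Valid solutions in (0, 60): {12.73, 41.82} minutes.
The second occurrence is t = 41.82 minutes.
The hands form a 100-degree angle at 41.82 minutes past 11:00.

Final answer: 41.82 minutes past 11:00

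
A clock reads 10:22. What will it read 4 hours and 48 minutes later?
Starting time: 10:22
Adding 48 minutes to 22 minutes: 22 + 48 = 70 minutes = 1 hour and 10 minutes
Adding 4 hours: 10 + 4 + 1 (carry) = 15 - 12 = 3
Final time: 3:10

Final answer: 3:10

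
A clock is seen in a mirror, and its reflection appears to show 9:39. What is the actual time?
Reflection across the vertical (12-6) axis maps a hand at angle A degrees to (360 - A) degrees, which sends a reading of T minutes past 12:00 to (720 - T) minutes past 12:00.
Mirror reads 9:39 = 579 minutes past 12:00.
Actual time: (720 - 579) mod 720 = 141 minutes = 2:21.

Final answer: 2:21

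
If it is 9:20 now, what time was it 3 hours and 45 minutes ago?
Starting time: 9:20 = 560 total minutes past 12:00
Subtracting: 3 hours and 45 minutes = 225 minutes
560 - 225 = 335 minutes
= 5 hours and 35 minutes past 12:00 = 5:35

Final answer: 5:35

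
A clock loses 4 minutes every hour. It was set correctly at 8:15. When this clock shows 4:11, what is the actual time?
For every 60 true minutes, the faulty clock advances 56 minutes, so 1 faulty-clock minute corresponds to 60/56 true minutes.
From 8:15 to 4:11 on the faulty dial is 476 minutes.
True elapsed: 476 x 60/56 = 510 minutes = 8 hours and 30 minutes.
True time: 8:15 + 8 hours and 30 minutes = 4:45.

Final answer: 4:45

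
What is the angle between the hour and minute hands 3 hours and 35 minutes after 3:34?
First find the time 3 hours and 35 minutes after 3:34.
Total minutes: 3 x 60 + 34 + 3 x 60 + 35 = 429.
429 mod 720 = 429 minutes = 7:09.
Now compute the angle at 7:09:
Hour hand: 7 x 30 + 9 x 0.5 = 214.5 degrees
Minute hand: 9 x 6 = 54 degrees
Difference: |214.5 - 54| = 160.5 degrees
The angle is 160.5 degrees

Final answer: 160.5 degrees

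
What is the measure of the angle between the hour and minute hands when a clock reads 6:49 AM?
Hour hand position: 6 x 30 + 49 x 0.5 = 204.5 degrees
Minute hand position: 49 x 6 = 294 degrees
Difference: |204.5 - 294| = 89.5 degrees
The angle between the hands is 89.5 degrees

Final answer: 89.5 degrees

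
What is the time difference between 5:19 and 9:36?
From 5:19 to 9:36:
(9 x 60 + 36) - (5 x 60 + 19) = 576 - 319 = 257 minutes
= 4 hours and 17 minutes

Final answer: 4 hours and 17 minutes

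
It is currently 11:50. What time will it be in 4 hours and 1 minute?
Starting time: 11:50
Adding 1 minute to 50 minutes: 50 + 1 = 51 minutes
Adding 4 hours: 11 + 4 = 15 - 12 = 3
Final time: 3:51

Final answer: 3:51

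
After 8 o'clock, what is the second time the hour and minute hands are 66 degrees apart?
At t minutes past 8:00, the hour hand is at 30 x 8 + 0.5t degrees and the minute hand is at 6t degrees.
The smaller angle between them is 66 degrees when |30H - 5.5t| = 66 or |30H - 5.5t| = 294.
With H = 8, solve 30 x 8 - 5.5t = +/- target for each target:
  t = (30 x 8 - 66) / 5.5 = 31.64
  t = (30 x 8 + 66) / 5.5 = 55.64
  t = (30 x 8 - 294) / 5.5 = -9.82 (outside (0, 60))
  t = (30 x 8 + 294) / 5.5 = 97.09 (outside (0, 60))
Valid solutions in (0, 60): {31.64, 55.64} minutes.
The second occurrence is t = 55.64 minutes.
The hands form a 66-degree angle at 55.64 minutes past 8:00.

Final answer: 55.64 minutes past 8:00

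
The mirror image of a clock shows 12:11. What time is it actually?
Reflection across the vertical (12-6) axis maps a hand at angle A degrees to (360 - A) degrees, which sends a reading of T minutes past 12:00 to (720 - T) minutes past 12:00.
Mirror reads 12:11 = 11 minutes past 12:00.
Actual time: (720 - 11) mod 720 = 709 minutes = 11:49.

Final answer: 11:49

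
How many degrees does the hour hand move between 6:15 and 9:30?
The hour hand moves 0.5 degrees per minute.
Time elapsed: 9:30 - 6:15 = 195 minutes
Angular displacement: 195 x 0.5 = 97.5 degrees

Final answer: 97.5 degrees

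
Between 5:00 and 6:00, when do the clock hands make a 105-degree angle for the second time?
At t minutes past 5:00, the hour hand is at 30 x 5 + 0.5t degrees and the minute hand is at 6t degrees.
The smaller angle between them is 105 degrees when |30H - 5.5t| = 105 or |30H - 5.5t| = 255.
With H = 5, solve 30 x 5 - 5.5t = +/- target for each target:
  t = (30 x 5 - 105) / 5.5 = 8.18
  t = (30 x 5 + 105) / 5.5 = 46.36
  t = (30 x 5 - 255) / 5.5 = -19.09 (outside (0, 60))
  t = (30 x 5 + 255) / 5.5 = 73.64 (outside (0, 60))
Valid solutions in (0, 60): {8.18, 46.36} minutes.
The second occurrence is t = 46.36 minutes.
The hands form a 105-degree angle at 46.36 minutes past 5:00.

Final answer: 46.36 minutes past 5:00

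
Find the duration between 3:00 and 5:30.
From 3:00 to 5:30:
(5 x 60 + 30) - (3 x 60 + 0) = 330 - 180 = 150 minutes
= 2 hours and 30 minutes

Final answer: 2 hours and 30 minutes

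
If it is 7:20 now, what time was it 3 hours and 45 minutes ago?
Starting time: 7:20 = 440 total minutes past 12:00
Subtracting: 3 hours and 45 minutes = 225 minutes
440 - 225 = 215 minutes
= 3 hours and 35 minutes past 12:00 = 3:35

Final answer: 3:35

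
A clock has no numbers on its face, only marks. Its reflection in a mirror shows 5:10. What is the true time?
Reflection across the vertical (12-6) axis maps a hand at angle A degrees to (360 - A) degrees, which sends a reading of T minutes past 12:00 to (720 - T) minutes past 12:00.
Mirror reads 5:10 = 310 minutes past 12:00.
Actual time: (720 - 310) mod 720 = 410 minutes = 6:50.

Final answer: 6:50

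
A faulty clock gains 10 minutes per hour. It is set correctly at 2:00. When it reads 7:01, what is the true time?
For every 60 true minutes, the faulty clock advances 70 minutes, so 1 faulty-clock minute corresponds to 60/70 true minutes.
From 2:00 to 7:01 on the faulty dial is 301 minutes.
True elapsed: 301 x 60/70 = 258 minutes = 4 hours and 18 minutes.
True time: 2:00 + 4 hours and 18 minutes = 6:18.

Final answer: 6:18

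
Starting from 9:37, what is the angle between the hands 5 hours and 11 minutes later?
First find the time 5 hours and 11 minutes after 9:37.
Total minutes: 9 x 60 + 37 + 5 x 60 + 11 = 888.
888 mod 720 = 168 minutes = 2:48.
Now compute the angle at 2:48:
Hour hand: 2 x 30 + 48 x 0.5 = 84 degrees
Minute hand: 48 x 6 = 288 degrees
Difference: |84 - 288| = 204 degrees
Smaller angle: 360 - 204 = 156 degrees

Final answer: 156 degrees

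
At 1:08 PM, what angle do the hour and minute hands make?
Hour hand position: 1 x 30 + 8 x 0.5 = 34 degrees
Minute hand position: 8 x 6 = 48 degrees
Difference: |34 - 48| = 14 degrees
The angle between the hands is 14 degrees

Final answer: 14 degrees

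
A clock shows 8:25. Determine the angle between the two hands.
Hour hand position: 8 x 30 + 25 x 0.5 = 252.5 degrees
Minute hand position: 25 x 6 = 150 degrees
Difference: |252.5 - 150| = 102.5 degrees
The angle between the hands is 102.5 degrees

Final answer: 102.5 degrees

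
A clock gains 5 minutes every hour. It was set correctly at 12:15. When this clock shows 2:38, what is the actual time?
For every 60 true minutes, the faulty clock advances 65 minutes, so 1 faulty-clock minute corresponds to 60/65 true minutes.
From 12:15 to 2:38 on the faulty dial is 143 minutes.
True elapsed: 143 x 60/65 = 132 minutes = 2 hours and 12 minutes.
True time: 12:15 + 2 hours and 12 minutes = 2:27.

Final answer: 2:27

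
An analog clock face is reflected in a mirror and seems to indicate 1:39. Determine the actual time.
Reflection across the vertical (12-6) axis maps a hand at angle A degrees to (360 - A) degrees, which sends a reading of T minutes past 12:00 to (720 - T) minutes past 12:00.
Mirror reads 1:39 = 99 minutes past 12:00.
Actual time: (720 - 99) mod 720 = 621 minutes = 10:21.

Final answer: 10:21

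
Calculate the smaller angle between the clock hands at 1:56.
Hour hand position: 1 x 30 + 56 x 0.5 = 58 degrees
Minute hand position: 56 x 6 = 336 degrees
Difference: |58 - 336| = 278 degrees
Since 278 > 180, the smaller angle is 360 - 278 = 82 degrees

Final answer: 82 degrees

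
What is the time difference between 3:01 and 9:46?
From 3:01 to 9:46:
(9 x 60 + 46) - (3 x 60 + 1) = 586 - 181 = 405 minutes
= 6 hours and 45 minutes

Final answer: 6 hours and 45 minutes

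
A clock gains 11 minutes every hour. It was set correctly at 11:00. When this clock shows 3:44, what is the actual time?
For every 60 true minutes, the faulty clock advances 71 minutes, so 1 faulty-clock minute corresponds to 60/71 true minutes.
From 11:00 to 3:44 on the faulty dial is 284 minutes.
True elapsed: 284 x 60/71 = 240 minutes = 4 hours.
True time: 11:00 + 4 hours = 3:00.

Final answer: 3:00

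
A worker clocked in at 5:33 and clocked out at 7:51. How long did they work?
From 5:33 to 7:51:
(7 x 60 + 51) - (5 x 60 + 33) = 471 - 333 = 138 minutes
= 2 hours and 18 minutes

Final answer: 2 hours and 18 minutes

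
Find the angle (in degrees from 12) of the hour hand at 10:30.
The hour hand moves 30 degrees per hour and 0.5 degrees per minute.
At 10:30: (10) x 30 + 30 x 0.5 = 300 + 15 = 315 degrees

Final answer: 315 degrees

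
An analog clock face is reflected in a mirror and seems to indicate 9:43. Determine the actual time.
Reflection across the vertical (12-6) axis maps a hand at angle A degrees to (360 - A) degrees, which sends a reading of T minutes past 12:00 to (720 - T) minutes past 12:00.
Mirror reads 9:43 = 583 minutes past 12:00.
Actual time: (720 - 583) mod 720 = 137 minutes = 2:17.

Final answer: 2:17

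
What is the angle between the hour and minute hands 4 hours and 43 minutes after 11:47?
First find the time 4 hours and 43 minutes after 11:47.
Total minutes: 11 x 60 + 47 + 4 x 60 + 43 = 990.
990 mod 720 = 270 minutes = 4:30.
Now compute the angle at 4:30:
Hour hand: 4 x 30 + 30 x 0.5 = 135 degrees
Minute hand: 30 x 6 = 180 degrees
Difference: |135 - 180| = 45 degrees
The angle is 45 degrees

Final answer: 45 degrees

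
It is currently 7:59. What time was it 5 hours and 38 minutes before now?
Starting time: 7:59 = 479 total minutes past 12:00
Subtracting: 5 hours and 38 minutes = 338 minutes
479 - 338 = 141 minutes
= 2 hours and 21 minutes past 12:00 = 2:21

Final answer: 2:21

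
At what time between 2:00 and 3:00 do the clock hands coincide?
The minute hand gains 5.5 degrees per minute on the hour hand.
At 2:00, the hour hand is at 60 degrees and the minute hand is at 0 degrees.
The gap is 60 degrees. Time to close: 60/5.5 = 60 x 2/11 = 10.91 minutes.
The hands overlap at 10.91 minutes past 2:00.

Final answer: 10.91 minutes past 2:00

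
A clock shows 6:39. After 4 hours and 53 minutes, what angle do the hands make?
First find the time 4 hours and 53 minutes after 6:39.
Total minutes: 6 x 60 + 39 + 4 x 60 + 53 = 692.
692 mod 720 = 692 minutes = 11:32.
Now compute the angle at 11:32:
Hour hand: 11 x 30 + 32 x 0.5 = 346 degrees
Minute hand: 32 x 6 = 192 degrees
Difference: |346 - 192| = 154 degrees
The angle is 154 degrees

Final answer: 154 degrees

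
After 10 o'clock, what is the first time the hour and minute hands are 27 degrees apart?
At t minutes past 10:00, the hour hand is at 30 x 10 + 0.5t degrees and the minute hand is at 6t degrees.
The smaller angle between them is 27 degrees when |30H - 5.5t| = 27 or |30H - 5.5t| = 333.
With H = 10, solve 30 x 10 - 5.5t = +/- target for each target:
  t = (30 x 10 - 27) / 5.5 = 49.64
  t = (30 x 10 + 27) / 5.5 = 59.45
  t = (30 x 10 - 333) / 5.5 = -6 (outside (0, 60))
  t = (30 x 10 + 333) / 5.5 = 115.09 (outside (0, 60))
Valid solutions in (0, 60): {49.64, 59.45} minutes.
The first occurrence is t = 49.64 minutes.
The hands form a 27-degree angle at 49.64 minutes past 10:00.

Final answer: 49.64 minutes past 10:00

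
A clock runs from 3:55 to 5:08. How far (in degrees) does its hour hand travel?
The hour hand moves 0.5 degrees per minute.
Time elapsed: 5:08 - 3:55 = 73 minutes
Angular displacement: 73 x 0.5 = 36.5 degrees

Final answer: 36.5 degrees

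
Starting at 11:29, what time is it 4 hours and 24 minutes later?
Starting time: 11:29
Adding 24 minutes to 29 minutes: 29 + 24 = 53 minutes
Adding 4 hours: 11 + 4 = 15 - 12 = 3
Final time: 3:53

Final answer: 3:53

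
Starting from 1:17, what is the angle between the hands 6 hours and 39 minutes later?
First find the time 6 hours and 39 minutes after 1:17.
Total minutes: 1 x 60 + 17 + 6 x 60 + 39 = 476.
476 mod 720 = 476 minutes = 7:56.
Now compute the angle at 7:56:
Hour hand: 7 x 30 + 56 x 0.5 = 238 degrees
Minute hand: 56 x 6 = 336 degrees
Difference: |238 - 336| = 98 degrees
The angle is 98 degrees

Final answer: 98 degrees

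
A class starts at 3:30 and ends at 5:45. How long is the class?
From 3:30 to 5:45:
(5 x 60 + 45) - (3 x 60 + 30) = 345 - 210 = 135 minutes
= 2 hours and 15 minutes

Final answer: 2 hours and 15 minutes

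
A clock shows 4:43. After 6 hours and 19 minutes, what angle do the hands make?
First find the time 6 hours and 19 minutes after 4:43.
Total minutes: 4 x 60 + 43 + 6 x 60 + 19 = 662.
662 mod 720 = 662 minutes = 11:02.
Now compute the angle at 11:02:
Hour hand: 11 x 30 + 2 x 0.5 = 331 degrees
Minute hand: 2 x 6 = 12 degrees
Difference: |331 - 12| = 319 degrees
Smaller angle: 360 - 319 = 41 degrees

Final answer: 41 degrees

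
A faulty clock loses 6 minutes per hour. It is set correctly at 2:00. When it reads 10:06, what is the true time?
For every 60 true minutes, the faulty clock advances 54 minutes, so 1 faulty-clock minute corresponds to 60/54 true minutes.
From 2:00 to 10:06 on the faulty dial is 486 minutes.
True elapsed: 486 x 60/54 = 540 minutes = 9 hours.
True time: 2:00 + 9 hours = 11:00.

Final answer: 11:00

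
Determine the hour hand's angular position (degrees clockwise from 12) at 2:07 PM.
The hour hand moves 30 degrees per hour and 0.5 degrees per minute.
At 2:07: (2) x 30 + 7 x 0.5 = 60 + 3.5 = 63.5 degrees

Final answer: 63.5 degrees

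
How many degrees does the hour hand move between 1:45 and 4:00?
The hour hand moves 0.5 degrees per minute.
Time elapsed: 4:00 - 1:45 = 135 minutes
Angular displacement: 135 x 0.5 = 67.5 degrees

Final answer: 67.5 degrees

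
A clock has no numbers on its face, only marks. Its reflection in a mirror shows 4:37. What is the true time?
Reflection across the vertical (12-6) axis maps a hand at angle A degrees to (360 - A) degrees, which sends a reading of T minutes past 12:00 to (720 - T) minutes past 12:00.
Mirror reads 4:37 = 277 minutes past 12:00.
Actual time: (720 - 277) mod 720 = 443 minutes = 7:23.

Final answer: 7:23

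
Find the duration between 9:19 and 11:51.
From 9:19 to 11:51:
(11 x 60 + 51) - (9 x 60 + 19) = 711 - 559 = 152 minutes
= 2 hours and 32 minutes

Final answer: 2 hours and 32 minutes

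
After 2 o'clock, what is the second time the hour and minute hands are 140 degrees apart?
At t minutes past 2:00, the hour hand is at 30 x 2 + 0.5t degrees and the minute hand is at 6t degrees.
The smaller angle between them is 140 degrees when |30H - 5.5t| = 140 or |30H - 5.5t| = 220.
With H = 2, solve 30 x 2 - 5.5t = +/- target for each target:
  t = (30 x 2 - 140) / 5.5 = -14.55 (outside (0, 60))
  t = (30 x 2 + 140) / 5.5 = 36.36
  t = (30 x 2 - 220) / 5.5 = -29.09 (outside (0, 60))
  t = (30 x 2 + 220) / 5.5 = 50.91
Valid solutions in (0, 60): {36.36, 50.91} minutes.
The second occurrence is t = 50.91 minutes.
The hands form a 140-degree angle at 50.91 minutes past 2:00.

Final answer: 50.91 minutes past 2:00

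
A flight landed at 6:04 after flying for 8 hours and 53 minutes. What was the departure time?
Starting time: 6:04 = 364 total minutes past 12:00
Subtracting: 8 hours and 53 minutes = 533 minutes
364 - 533 = -169 (negative, add 12 hours = 720) = 551 minutes
= 9 hours and 11 minutes past 12:00 = 9:11

Final answer: 9:11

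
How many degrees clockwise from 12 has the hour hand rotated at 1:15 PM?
The hour hand moves 30 degrees per hour and 0.5 degrees per minute.
At 1:15: (1) x 30 + 15 x 0.5 = 30 + 7.5 = 37.5 degrees

Final answer: 37.5 degrees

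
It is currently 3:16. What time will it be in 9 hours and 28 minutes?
Starting time: 3:16
Adding 28 minutes to 16 minutes: 16 + 28 = 44 minutes
Adding 9 hours: 3 + 9 = 12
Final time: 12:44

Final answer: 12:44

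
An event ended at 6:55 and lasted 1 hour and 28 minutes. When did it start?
Starting time: 6:55 = 415 total minutes past 12:00
Subtracting: 1 hour and 28 minutes = 88 minutes
415 - 88 = 327 minutes
= 5 hours and 27 minutes past 12:00 = 5:27

Final answer: 5:27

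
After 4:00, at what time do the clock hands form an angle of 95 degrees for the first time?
At t minutes past 4:00, the hour hand is at 30 x 4 + 0.5t degrees and the minute hand is at 6t degrees.
The smaller angle between them is 95 degrees when |30H - 5.5t| = 95 or |30H - 5.5t| = 265.
With H = 4, solve 30 x 4 - 5.5t = +/- target for each target:
  t = (30 x 4 - 95) / 5.5 = 4.55
  t = (30 x 4 + 95) / 5.5 = 39.09
  t = (30 x 4 - 265) / 5.5 = -26.36 (outside (0, 60))
  t = (30 x 4 + 265) / 5.5 = 70 (outside (0, 60))
Valid solutions in (0, 60): {4.55, 39.09} minutes.
The first occurrence is t = 4.55 minutes.
The hands form a 95-degree angle at 4.55 minutes past 4:00.

Final answer: 4.55 minutes past 4:00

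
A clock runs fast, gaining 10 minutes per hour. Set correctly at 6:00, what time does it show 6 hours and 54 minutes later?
For every 60 true minutes, the faulty clock advances 60 + 10 = 70 minutes.
True elapsed: 6 hours and 54 minutes = 414 minutes.
Faulty clock advances: 414 x 70/60 = 483 minutes (drift: 69 minutes ahead).
Shown time: 6:00 + 483 minutes = 2:03.

Final answer: 2:03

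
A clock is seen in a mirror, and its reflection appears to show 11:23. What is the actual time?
Reflection across the vertical (12-6) axis maps a hand at angle A degrees to (360 - A) degrees, which sends a reading of T minutes past 12:00 to (720 - T) minutes past 12:00.
Mirror reads 11:23 = 683 minutes past 12:00.
Actual time: (720 - 683) mod 720 = 37 minutes = 12:37.

Final answer: 12:37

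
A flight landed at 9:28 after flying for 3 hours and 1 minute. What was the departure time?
Starting time: 9:28 = 568 total minutes past 12:00
Subtracting: 3 hours and 1 minute = 181 minutes
568 - 181 = 387 minutes
= 6 hours and 27 minutes past 12:00 = 6:27

Final answer: 6:27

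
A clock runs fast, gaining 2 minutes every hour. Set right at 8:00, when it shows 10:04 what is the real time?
For every 60 true minutes, the faulty clock advances 62 minutes, so 1 faulty-clock minute corresponds to 60/62 true minutes.
From 8:00 to 10:04 on the faulty dial is 124 minutes.
True elapsed: 124 x 60/62 = 120 minutes = 2 hours.
True time: 8:00 + 2 hours = 10:00.

Final answer: 10:00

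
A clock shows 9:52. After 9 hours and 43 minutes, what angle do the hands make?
First find the time 9 hours and 43 minutes after 9:52.
Total minutes: 9 x 60 + 52 + 9 x 60 + 43 = 1175.
1175 mod 720 = 455 minutes = 7:35.
Now compute the angle at 7:35:
Hour hand: 7 x 30 + 35 x 0.5 = 227.5 degrees
Minute hand: 35 x 6 = 210 degrees
Difference: |227.5 - 210| = 17.5 degrees
The angle is 17.5 degrees

Final answer: 17.5 degrees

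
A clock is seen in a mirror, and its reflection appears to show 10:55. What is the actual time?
Reflection across the vertical (12-6) axis maps a hand at angle A degrees to (360 - A) degrees, which sends a reading of T minutes past 12:00 to (720 - T) minutes past 12:00.
Mirror reads 10:55 = 655 minutes past 12:00.
Actual time: (720 - 655) mod 720 = 65 minutes = 1:05.

Final answer: 1:05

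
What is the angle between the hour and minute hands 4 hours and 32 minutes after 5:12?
First find the time 4 hours and 32 minutes after 5:12.
Total minutes: 5 x 60 + 12 + 4 x 60 + 32 = 584.
584 mod 720 = 584 minutes = 9:44.
Now compute the angle at 9:44:
Hour hand: 9 x 30 + 44 x 0.5 = 292 degrees
Minute hand: 44 x 6 = 264 degrees
Difference: |292 - 264| = 28 degrees
The angle is 28 degrees

Final answer: 28 degrees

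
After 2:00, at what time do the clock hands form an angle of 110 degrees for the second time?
At t minutes past 2:00, the hour hand is at 30 x 2 + 0.5t degrees and the minute hand is at 6t degrees.
The smaller angle between them is 110 degrees when |30H - 5.5t| = 110 or |30H - 5.5t| = 250.
With H = 2, solve 30 x 2 - 5.5t = +/- target for each target:
  t = (30 x 2 - 110) / 5.5 = -9.09 (outside (0, 60))
  t = (30 x 2 + 110) / 5.5 = 30.91
  t = (30 x 2 - 250) / 5.5 = -34.55 (outside (0, 60))
  t = (30 x 2 + 250) / 5.5 = 56.36
Valid solutions in (0, 60): {30.91, 56.36} minutes.
The second occurrence is t = 56.36 minutes.
The hands form a 110-degree angle at 56.36 minutes past 2:00.

Final answer: 56.36 minutes past 2:00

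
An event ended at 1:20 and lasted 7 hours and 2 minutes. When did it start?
Starting time: 1:20 = 80 total minutes past 12:00
Subtracting: 7 hours and 2 minutes = 422 minutes
80 - 422 = -342 (negative, add 12 hours = 720) = 378 minutes
= 6 hours and 18 minutes past 12:00 = 6:18

Final answer: 6:18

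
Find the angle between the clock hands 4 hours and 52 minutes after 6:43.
First find the time 4 hours and 52 minutes after 6:43.
Total minutes: 6 x 60 + 43 + 4 x 60 + 52 = 695.
695 mod 720 = 695 minutes = 11:35.
Now compute the angle at 11:35:
Hour hand: 11 x 30 + 35 x 0.5 = 347.5 degrees
Minute hand: 35 x 6 = 210 degrees
Difference: |347.5 - 210| = 137.5 degrees
The angle is 137.5 degrees

Final answer: 137.5 degrees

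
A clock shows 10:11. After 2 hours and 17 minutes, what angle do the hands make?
First find the time 2 hours and 17 minutes after 10:11.
Total minutes: 10 x 60 + 11 + 2 x 60 + 17 = 748.
748 mod 720 = 28 minutes = 12:28.
Now compute the angle at 12:28:
Hour hand: 0 x 30 + 28 x 0.5 = 14 degrees
Minute hand: 28 x 6 = 168 degrees
Difference: |14 - 168| = 154 degrees
The angle is 154 degrees

Final answer: 154 degrees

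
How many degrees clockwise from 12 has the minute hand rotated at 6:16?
The minute hand moves 6 degrees per minute.
At 6:16: 16 x 6 = 96 degrees

Final answer: 96 degrees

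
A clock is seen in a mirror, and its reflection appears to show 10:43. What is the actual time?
Reflection across the vertical (12-6) axis maps a hand at angle A degrees to (360 - A) degrees, which sends a reading of T minutes past 12:00 to (720 - T) minutes past 12:00.
Mirror reads 10:43 = 643 minutes past 12:00.
Actual time: (720 - 643) mod 720 = 77 minutes = 1:17.

Final answer: 1:17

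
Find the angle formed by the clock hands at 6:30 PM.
Hour hand position: 6 x 30 + 30 x 0.5 = 195 degrees
Minute hand position: 30 x 6 = 180 degrees
Difference: |195 - 180| = 15 degrees
The angle between the hands is 15 degrees

Final answer: 15 degrees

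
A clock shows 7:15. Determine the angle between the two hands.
Hour hand position: 7 x 30 + 15 x 0.5 = 217.5 degrees
Minute hand position: 15 x 6 = 90 degrees
Difference: |217.5 - 90| = 127.5 degrees
The angle between the hands is 127.5 degrees

Final answer: 127.5 degrees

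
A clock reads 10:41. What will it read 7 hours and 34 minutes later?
Starting time: 10:41
Adding 34 minutes to 41 minutes: 41 + 34 = 75 minutes = 1 hour and 15 minutes
Adding 7 hours: 10 + 7 + 1 (carry) = 18 - 12 = 6
Final time: 6:15

Final answer: 6:15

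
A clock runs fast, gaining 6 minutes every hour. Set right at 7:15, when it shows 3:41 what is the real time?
For every 60 true minutes, the faulty clock advances 66 minutes, so 1 faulty-clock minute corresponds to 60/66 true minutes.
From 7:15 to 3:41 on the faulty dial is 506 minutes.
True elapsed: 506 x 60/66 = 460 minutes = 7 hours and 40 minutes.
True time: 7:15 + 7 hours and 40 minutes = 2:55.

Final answer: 2:55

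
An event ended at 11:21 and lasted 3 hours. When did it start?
Starting time: 11:21 = 681 total minutes past 12:00
Subtracting: 3 hours = 180 minutes
681 - 180 = 501 minutes
= 8 hours and 21 minutes past 12:00 = 8:21

Final answer: 8:21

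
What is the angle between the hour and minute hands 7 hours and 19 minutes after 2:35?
First find the time 7 hours and 19 minutes after 2:35.
Total minutes: 2 x 60 + 35 + 7 x 60 + 19 = 594.
594 mod 720 = 594 minutes = 9:54.
Now compute the angle at 9:54:
Hour hand: 9 x 30 + 54 x 0.5 = 297 degrees
Minute hand: 54 x 6 = 324 degrees
Difference: |297 - 324| = 27 degrees
The angle is 27 degrees

Final answer: 27 degrees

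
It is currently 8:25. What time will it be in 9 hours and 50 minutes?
Starting time: 8:25
Adding 50 minutes to 25 minutes: 25 + 50 = 75 minutes = 1 hour and 15 minutes
Adding 9 hours: 8 + 9 + 1 (carry) = 18 - 12 = 6
Final time: 6:15

Final answer: 6:15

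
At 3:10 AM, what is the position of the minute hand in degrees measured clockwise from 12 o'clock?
The minute hand moves 6 degrees per minute.
At 3:10: 10 x 6 = 60 degrees

Final answer: 60 degrees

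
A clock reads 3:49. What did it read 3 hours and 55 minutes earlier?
Starting time: 3:49 = 229 total minutes past 12:00
Subtracting: 3 hours and 55 minutes = 235 minutes
229 - 235 = -6 (negative, add 12 hours = 720) = 714 minutes
= 11 hours and 54 minutes past 12:00 = 11:54

Final answer: 11:54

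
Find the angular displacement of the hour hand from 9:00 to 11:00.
The hour hand moves 0.5 degrees per minute.
Time elapsed: 11:00 - 9:00 = 120 minutes
Angular displacement: 120 x 0.5 = 60 degrees

Final answer: 60 degrees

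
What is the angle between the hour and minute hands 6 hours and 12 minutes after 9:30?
First find the time 6 hours and 12 minutes after 9:30.
Total minutes: 9 x 60 + 30 + 6 x 60 + 12 = 942.
942 mod 720 = 222 minutes = 3:42.
Now compute the angle at 3:42:
Hour hand: 3 x 30 + 42 x 0.5 = 111 degrees
Minute hand: 42 x 6 = 252 degrees
Difference: |111 - 252| = 141 degrees
The angle is 141 degrees

Final answer: 141 degrees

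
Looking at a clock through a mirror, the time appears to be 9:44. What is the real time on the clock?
Reflection across the vertical (12-6) axis maps a hand at angle A degrees to (360 - A) degrees, which sends a reading of T minutes past 12:00 to (720 - T) minutes past 12:00.
Mirror reads 9:44 = 584 minutes past 12:00.
Actual time: (720 - 584) mod 720 = 136 minutes = 2:16.

Final answer: 2:16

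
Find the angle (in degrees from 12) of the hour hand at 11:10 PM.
The hour hand moves 30 degrees per hour and 0.5 degrees per minute.
At 11:10: (11) x 30 + 10 x 0.5 = 330 + 5 = 335 degrees

Final answer: 335 degrees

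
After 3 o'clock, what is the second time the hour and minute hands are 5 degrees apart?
At t minutes past 3:00, the hour hand is at 30 x 3 + 0.5t degrees and the minute hand is at 6t degrees.
The smaller angle between them is 5 degrees when |30H - 5.5t| = 5 or |30H - 5.5t| = 355.
With H = 3, solve 30 x 3 - 5.5t = +/- target for each target:
  t = (30 x 3 - 5) / 5.5 = 15.45
  t = (30 x 3 + 5) / 5.5 = 17.27
  t = (30 x 3 - 355) / 5.5 = -48.18 (outside (0, 60))
  t = (30 x 3 + 355) / 5.5 = 80.91 (outside (0, 60))
Valid solutions in (0, 60): {15.45, 17.27} minutes.
The second occurrence is t = 17.27 minutes.
The hands form a 5-degree angle at 17.27 minutes past 3:00.

Final answer: 17.27 minutes past 3:00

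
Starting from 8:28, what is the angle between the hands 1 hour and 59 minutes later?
First find the time 1 hour and 59 minutes after 8:28.
Total minutes: 8 x 60 + 28 + 1 x 60 + 59 = 627.
627 mod 720 = 627 minutes = 10:27.
Now compute the angle at 10:27:
Hour hand: 10 x 30 + 27 x 0.5 = 313.5 degrees
Minute hand: 27 x 6 = 162 degrees
Difference: |313.5 - 162| = 151.5 degrees
The angle is 151.5 degrees

Final answer: 151.5 degrees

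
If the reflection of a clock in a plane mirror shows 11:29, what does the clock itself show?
Reflection across the vertical (12-6) axis maps a hand at angle A degrees to (360 - A) degrees, which sends a reading of T minutes past 12:00 to (720 - T) minutes past 12:00.
Mirror reads 11:29 = 689 minutes past 12:00.
Actual time: (720 - 689) mod 720 = 31 minutes = 12:31.

Final answer: 12:31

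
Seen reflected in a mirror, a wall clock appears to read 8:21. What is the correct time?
Reflection across the vertical (12-6) axis maps a hand at angle A degrees to (360 - A) degrees, which sends a reading of T minutes past 12:00 to (720 - T) minutes past 12:00.
Mirror reads 8:21 = 501 minutes past 12:00.
Actual time: (720 - 501) mod 720 = 219 minutes = 3:39.

Final answer: 3:39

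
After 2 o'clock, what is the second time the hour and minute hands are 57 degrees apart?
At t minutes past 2:00, the hour hand is at 30 x 2 + 0.5t degrees and the minute hand is at 6t degrees.
The smaller angle between them is 57 degrees when |30H - 5.5t| = 57 or |30H - 5.5t| = 303.
With H = 2, solve 30 x 2 - 5.5t = +/- target for each target:
  t = (30 x 2 - 57) / 5.5 = 0.55
  t = (30 x 2 + 57) / 5.5 = 21.27
  t = (30 x 2 - 303) / 5.5 = -44.18 (outside (0, 60))
  t = (30 x 2 + 303) / 5.5 = 66 (outside (0, 60))
Valid solutions in (0, 60): {0.55, 21.27} minutes.
The second occurrence is t = 21.27 minutes.
The hands form a 57-degree angle at 21.27 minutes past 2:00.

Final answer: 21.27 minutes past 2:00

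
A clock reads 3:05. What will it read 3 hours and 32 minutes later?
Starting time: 3:05
Adding 32 minutes to 5 minutes: 5 + 32 = 37 minutes
Adding 3 hours: 3 + 3 = 6
Final time: 6:37

Final answer: 6:37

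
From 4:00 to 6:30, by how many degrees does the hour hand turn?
The hour hand moves 0.5 degrees per minute.
Time elapsed: 6:30 - 4:00 = 150 minutes
Angular displacement: 150 x 0.5 = 75 degrees

Final answer: 75 degrees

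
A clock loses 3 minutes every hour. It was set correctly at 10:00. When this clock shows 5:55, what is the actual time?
For every 60 true minutes, the faulty clock advances 57 minutes, so 1 faulty-clock minute corresponds to 60/57 true minutes.
From 10:00 to 5:55 on the faulty dial is 475 minutes.
True elapsed: 475 x 60/57 = 500 minutes = 8 hours and 20 minutes.
True time: 10:00 + 8 hours and 20 minutes = 6:20.

Final answer: 6:20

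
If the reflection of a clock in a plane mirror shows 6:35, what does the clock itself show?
Reflection across the vertical (12-6) axis maps a hand at angle A degrees to (360 - A) degrees, which sends a reading of T minutes past 12:00 to (720 - T) minutes past 12:00.
Mirror reads 6:35 = 395 minutes past 12:00.
Actual time: (720 - 395) mod 720 = 325 minutes = 5:25.

Final answer: 5:25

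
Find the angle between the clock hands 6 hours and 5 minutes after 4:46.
First find the time 6 hours and 5 minutes after 4:46.
Total minutes: 4 x 60 + 46 + 6 x 60 + 5 = 651.
651 mod 720 = 651 minutes = 10:51.
Now compute the angle at 10:51:
Hour hand: 10 x 30 + 51 x 0.5 = 325.5 degrees
Minute hand: 51 x 6 = 306 degrees
Difference: |325.5 - 306| = 19.5 degrees
The angle is 19.5 degrees

Final answer: 19.5 degrees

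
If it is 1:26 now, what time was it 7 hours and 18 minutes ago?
Starting time: 1:26 = 86 total minutes past 12:00
Subtracting: 7 hours and 18 minutes = 438 minutes
86 - 438 = -352 (negative, add 12 hours = 720) = 368 minutes
= 6 hours and 8 minutes past 12:00 = 6:08

Final answer: 6:08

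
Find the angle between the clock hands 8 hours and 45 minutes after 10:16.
First find the time 8 hours and 45 minutes after 10:16.
Total minutes: 10 x 60 + 16 + 8 x 60 + 45 = 1141.
1141 mod 720 = 421 minutes = 7:01.
Now compute the angle at 7:01:
Hour hand: 7 x 30 + 1 x 0.5 = 210.5 degrees
Minute hand: 1 x 6 = 6 degrees
Difference: |210.5 - 6| = 204.5 degrees
Smaller angle: 360 - 204.5 = 155.5 degrees

Final answer: 155.5 degrees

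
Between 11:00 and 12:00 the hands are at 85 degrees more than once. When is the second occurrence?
At t minutes past 11:00, the hour hand is at 30 x 11 + 0.5t degrees and the minute hand is at 6t degrees.
The smaller angle between them is 85 degrees when |30H - 5.5t| = 85 or |30H - 5.5t| = 275.
With H = 11, solve 30 x 11 - 5.5t = +/- target for each target:
  t = (30 x 11 - 85) / 5.5 = 44.55
  t = (30 x 11 + 85) / 5.5 = 75.45 (outside (0, 60))
  t = (30 x 11 - 275) / 5.5 = 10
  t = (30 x 11 + 275) / 5.5 = 110 (outside (0, 60))
Valid solutions in (0, 60): {10, 44.55} minutes.
The second occurrence is t = 44.55 minutes.
The hands form a 85-degree angle at 44.55 minutes past 11:00.

Final answer: 44.55 minutes past 11:00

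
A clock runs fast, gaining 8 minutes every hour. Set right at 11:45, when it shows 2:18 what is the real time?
For every 60 true minutes, the faulty clock advances 68 minutes, so 1 faulty-clock minute corresponds to 60/68 true minutes.
From 11:45 to 2:18 on the faulty dial is 153 minutes.
True elapsed: 153 x 60/68 = 135 minutes = 2 hours and 15 minutes.
True time: 11:45 + 2 hours and 15 minutes = 2:00.

Final answer: 2:00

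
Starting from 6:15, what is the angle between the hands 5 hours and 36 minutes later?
First find the time 5 hours and 36 minutes after 6:15.
Total minutes: 6 x 60 + 15 + 5 x 60 + 36 = 711.
711 mod 720 = 711 minutes = 11:51.
Now compute the angle at 11:51:
Hour hand: 11 x 30 + 51 x 0.5 = 355.5 degrees
Minute hand: 51 x 6 = 306 degrees
Difference: |355.5 - 306| = 49.5 degrees
The angle is 49.5 degrees

Final answer: 49.5 degrees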